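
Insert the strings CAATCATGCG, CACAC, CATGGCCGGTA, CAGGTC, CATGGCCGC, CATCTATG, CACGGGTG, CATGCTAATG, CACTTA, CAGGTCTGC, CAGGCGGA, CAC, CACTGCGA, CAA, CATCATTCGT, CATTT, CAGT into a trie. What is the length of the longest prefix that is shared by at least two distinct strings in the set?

8

Equivalently: take the maximum, over all pairs, of their longest common prefix length.
"CATGGCCGC" and "CATGGCCGGTA" agree on "CATGGCCG" (8 characters) before diverging; nothing deeper is shared.
Longest shared-prefix length: 8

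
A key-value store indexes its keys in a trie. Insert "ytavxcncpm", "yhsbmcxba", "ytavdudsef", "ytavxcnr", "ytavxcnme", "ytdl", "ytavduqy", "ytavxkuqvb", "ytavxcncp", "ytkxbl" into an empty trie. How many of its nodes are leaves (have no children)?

Leaves are exactly the stored words that no other stored word extends.
Those words: "yhsbmcxba", "ytavdudsef", "ytavduqy", "ytavxcncpm", "ytavxcnme", "ytavxcnr", "ytavxkuqvb", "ytdl", "ytkxbl"
Leaf count: 9

9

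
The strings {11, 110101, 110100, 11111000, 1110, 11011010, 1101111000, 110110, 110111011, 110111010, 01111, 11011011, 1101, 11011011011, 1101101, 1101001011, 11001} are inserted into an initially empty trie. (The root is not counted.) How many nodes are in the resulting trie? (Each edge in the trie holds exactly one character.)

42

Count nodes per top-level branch (shared prefixes stored once):
  '0'-branch (01111): 5 nodes
  '1'-branch (11, 11001, 1101, 110100, 1101001011, 110101, 110110, 1101101, 11011010, 11011011, 11011011011, 110111010, 110111011, 1101111000, 1110, 11111000): 37 nodes
Sum: 42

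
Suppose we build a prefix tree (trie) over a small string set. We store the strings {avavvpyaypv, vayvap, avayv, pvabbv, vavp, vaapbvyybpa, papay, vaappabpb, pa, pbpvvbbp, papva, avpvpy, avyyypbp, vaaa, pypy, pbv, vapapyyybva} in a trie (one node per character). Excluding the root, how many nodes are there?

78

Trace insertions, counting only characters that open a new branch:
  "avavvpyaypv" → 11 new (a, v, a, v, v, p, y, a, y, p, v)
  "vayvap" → 6 new (v, a, y, v, a, p)
  "avayv" → prefix "ava" already present; 2 new (y, v)
  "pvabbv" → 6 new (p, v, a, b, b, v)
  "vavp" → prefix "va" already present; 2 new (v, p)
  "vaapbvyybpa" → prefix "va" already present; 9 new (a, p, b, v, y, y, b, p, a)
  "papay" → prefix "p" already present; 4 new (a, p, a, y)
  "vaappabpb" → prefix "vaap" already present; 5 new (p, a, b, p, b)
  "pa" → prefix "pa" already present; 0 new (none)
  "pbpvvbbp" → prefix "p" already present; 7 new (b, p, v, v, b, b, p)
  "papva" → prefix "pap" already present; 2 new (v, a)
  "avpvpy" → prefix "av" already present; 4 new (p, v, p, y)
  "avyyypbp" → prefix "av" already present; 6 new (y, y, y, p, b, p)
  "vaaa" → prefix "vaa" already present; 1 new (a)
  "pypy" → prefix "p" already present; 3 new (y, p, y)
  "pbv" → prefix "pb" already present; 1 new (v)
  "vapapyyybva" → prefix "va" already present; 9 new (p, a, p, y, y, y, b, v, a)
Total nodes = 11 + 6 + 2 + 6 + 2 + 9 + 4 + 5 + 0 + 7 + 2 + 4 + 6 + 1 + 3 + 1 + 9 = 78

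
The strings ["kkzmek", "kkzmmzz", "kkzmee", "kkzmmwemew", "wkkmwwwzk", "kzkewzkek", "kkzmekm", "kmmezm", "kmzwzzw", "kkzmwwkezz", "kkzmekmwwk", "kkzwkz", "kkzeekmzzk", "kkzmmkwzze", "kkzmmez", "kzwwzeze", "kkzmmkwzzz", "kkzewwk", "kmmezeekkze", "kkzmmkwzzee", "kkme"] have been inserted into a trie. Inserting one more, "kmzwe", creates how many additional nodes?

The longest prefix of "kmzwe" already in the trie is "kmzw" (length 4).
So 5 − 4 = 1 new nodes.

1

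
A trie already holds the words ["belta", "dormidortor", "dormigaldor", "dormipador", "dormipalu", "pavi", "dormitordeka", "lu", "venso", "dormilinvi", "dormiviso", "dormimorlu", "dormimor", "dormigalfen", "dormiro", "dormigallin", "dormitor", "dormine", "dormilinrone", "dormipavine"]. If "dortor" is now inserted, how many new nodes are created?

The longest prefix of "dortor" already in the trie is "dor" (length 3).
So 6 − 3 = 3 new nodes.

3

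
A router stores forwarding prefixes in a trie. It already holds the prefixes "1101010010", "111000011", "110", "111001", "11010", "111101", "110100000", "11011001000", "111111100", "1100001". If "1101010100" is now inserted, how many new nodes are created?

The longest prefix of "1101010100" already in the trie is "1101010" (length 7).
New nodes needed: |"1101010100"| − 7 = 10 − 7 = 3.

3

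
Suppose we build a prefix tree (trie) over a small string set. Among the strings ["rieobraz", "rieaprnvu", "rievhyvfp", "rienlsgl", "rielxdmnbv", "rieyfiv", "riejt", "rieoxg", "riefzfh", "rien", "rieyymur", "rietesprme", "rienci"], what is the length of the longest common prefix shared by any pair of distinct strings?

4

Look for the deepest trie node that still has at least two words in its subtree.
"rien" and "rienci" agree on "rien" (4 characters) before diverging; nothing deeper is shared.
Longest shared-prefix length: 4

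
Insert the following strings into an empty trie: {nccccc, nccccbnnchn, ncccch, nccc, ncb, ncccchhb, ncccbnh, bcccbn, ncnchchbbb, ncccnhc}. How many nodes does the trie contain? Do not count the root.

For each word, the new-node count is its length minus the longest prefix already in the trie:
  "nccccc" → 6 new (n, c, c, c, c, c)
  "nccccbnnchn" → prefix "ncccc" already present; 6 new (b, n, n, c, h, n)
  "ncccch" → prefix "ncccc" already present; 1 new (h)
  "nccc" → prefix "nccc" already present; 0 new (none)
  "ncb" → prefix "nc" already present; 1 new (b)
  "ncccchhb" → prefix "ncccch" already present; 2 new (h, b)
  "ncccbnh" → prefix "nccc" already present; 3 new (b, n, h)
  "bcccbn" → 6 new (b, c, c, c, b, n)
  "ncnchchbbb" → prefix "nc" already present; 8 new (n, c, h, c, h, b, b, b)
  "ncccnhc" → prefix "nccc" already present; 3 new (n, h, c)
Total nodes = 6 + 6 + 1 + 0 + 1 + 2 + 3 + 6 + 8 + 3 = 36

36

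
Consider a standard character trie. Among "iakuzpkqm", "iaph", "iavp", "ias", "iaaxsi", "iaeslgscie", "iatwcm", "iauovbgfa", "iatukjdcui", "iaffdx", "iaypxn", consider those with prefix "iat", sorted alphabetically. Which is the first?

iatukjdcui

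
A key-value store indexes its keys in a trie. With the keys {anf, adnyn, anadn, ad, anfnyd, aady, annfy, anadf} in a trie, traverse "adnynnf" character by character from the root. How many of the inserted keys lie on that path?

2

Traverse "adnynnf" character by character; count nodes along the way that are marked as word ends.
Prefixes of the query that are stored words: "ad", "adnyn"
Count: 2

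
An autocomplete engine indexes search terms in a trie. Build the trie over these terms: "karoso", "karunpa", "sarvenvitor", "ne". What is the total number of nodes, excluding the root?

Count nodes per top-level branch (shared prefixes stored once):
  'k'-branch (karoso, karunpa): 10 nodes
  'n'-branch (ne): 2 nodes
  's'-branch (sarvenvitor): 11 nodes
Sum: 23

23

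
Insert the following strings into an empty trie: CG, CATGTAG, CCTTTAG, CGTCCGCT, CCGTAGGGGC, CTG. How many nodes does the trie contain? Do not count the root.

Count nodes per top-level branch (shared prefixes stored once):
  'C'-branch (CATGTAG, CCGTAGGGGC, CCTTTAG, CG, CGTCCGCT, CTG): 30 nodes
Sum: 30

30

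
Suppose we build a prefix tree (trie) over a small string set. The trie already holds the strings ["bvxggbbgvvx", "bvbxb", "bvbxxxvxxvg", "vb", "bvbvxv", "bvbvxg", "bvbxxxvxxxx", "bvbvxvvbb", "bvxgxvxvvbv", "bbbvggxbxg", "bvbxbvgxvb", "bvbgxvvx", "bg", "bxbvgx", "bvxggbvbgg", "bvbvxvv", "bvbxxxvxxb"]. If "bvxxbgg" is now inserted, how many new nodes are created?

"bvx" is already a path in the trie; the remaining "xbgg" must be added.
So 7 − 3 = 4 new nodes.

4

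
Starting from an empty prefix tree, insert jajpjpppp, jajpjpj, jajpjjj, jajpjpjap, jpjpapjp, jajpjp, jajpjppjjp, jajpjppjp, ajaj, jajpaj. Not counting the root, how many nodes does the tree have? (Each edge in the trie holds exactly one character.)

31

For each word, the new-node count is its length minus the longest prefix already in the trie:
  "jajpjpppp" → 9 new (j, a, j, p, j, p, p, p, p)
  "jajpjpj" → prefix "jajpjp" already present; 1 new (j)
  "jajpjjj" → prefix "jajpj" already present; 2 new (j, j)
  "jajpjpjap" → prefix "jajpjpj" already present; 2 new (a, p)
  "jpjpapjp" → prefix "j" already present; 7 new (p, j, p, a, p, j, p)
  "jajpjp" → prefix "jajpjp" already present; 0 new (none)
  "jajpjppjjp" → prefix "jajpjpp" already present; 3 new (j, j, p)
  "jajpjppjp" → prefix "jajpjppj" already present; 1 new (p)
  "ajaj" → 4 new (a, j, a, j)
  "jajpaj" → prefix "jajp" already present; 2 new (a, j)
Total nodes = 9 + 1 + 2 + 2 + 7 + 0 + 3 + 1 + 4 + 2 = 31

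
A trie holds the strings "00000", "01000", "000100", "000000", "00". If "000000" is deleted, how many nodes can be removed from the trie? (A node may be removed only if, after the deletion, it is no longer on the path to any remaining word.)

A node on "000000"'s path can go only if nothing else ends at it or branches off below it.
The suffix "0" (1 node) is used only by "000000"; "00000" is itself a stored word, so pruning stops there.
Nodes removed: 1

1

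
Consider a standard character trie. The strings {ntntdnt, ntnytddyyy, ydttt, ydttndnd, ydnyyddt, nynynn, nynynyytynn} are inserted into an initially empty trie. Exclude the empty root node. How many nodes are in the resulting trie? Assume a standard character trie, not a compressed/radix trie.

Insert word by word; a character creates a node only if that edge doesn't already exist:
  "ntntdnt" → 7 new (n, t, n, t, d, n, t)
  "ntnytddyyy" → prefix "ntn" already present; 7 new (y, t, d, d, y, y, y)
  "ydttt" → 5 new (y, d, t, t, t)
  "ydttndnd" → prefix "ydtt" already present; 4 new (n, d, n, d)
  "ydnyyddt" → prefix "yd" already present; 6 new (n, y, y, d, d, t)
  "nynynn" → prefix "n" already present; 5 new (y, n, y, n, n)
  "nynynyytynn" → prefix "nynyn" already present; 6 new (y, y, t, y, n, n)
Total nodes = 7 + 7 + 5 + 4 + 6 + 5 + 6 = 40

40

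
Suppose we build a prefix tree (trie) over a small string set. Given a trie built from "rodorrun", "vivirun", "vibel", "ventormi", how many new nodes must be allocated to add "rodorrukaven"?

The longest prefix of "rodorrukaven" already in the trie is "rodorru" (length 7).
New nodes needed: |"rodorrukaven"| − 7 = 12 − 7 = 5.

5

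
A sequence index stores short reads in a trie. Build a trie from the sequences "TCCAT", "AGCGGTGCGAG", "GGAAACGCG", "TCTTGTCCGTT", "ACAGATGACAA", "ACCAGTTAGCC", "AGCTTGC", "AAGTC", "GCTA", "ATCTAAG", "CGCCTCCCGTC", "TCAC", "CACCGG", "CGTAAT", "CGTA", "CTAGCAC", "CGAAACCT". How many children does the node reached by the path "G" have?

Follow the path "G" to its node, then look at its outgoing edges.
Characters that immediately follow "G" among the stored strings: {C, G}.
That node has 2 child edges.

2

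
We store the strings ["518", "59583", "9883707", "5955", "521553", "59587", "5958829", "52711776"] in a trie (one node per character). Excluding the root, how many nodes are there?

30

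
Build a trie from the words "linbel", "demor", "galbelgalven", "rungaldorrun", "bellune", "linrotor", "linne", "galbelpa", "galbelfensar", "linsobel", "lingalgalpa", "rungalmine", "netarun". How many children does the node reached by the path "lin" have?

Walk "lin" from the root, arriving at one node.
Characters that immediately follow "lin" among the stored strings: {b, g, n, r, s}.
That node has 5 child edges.

5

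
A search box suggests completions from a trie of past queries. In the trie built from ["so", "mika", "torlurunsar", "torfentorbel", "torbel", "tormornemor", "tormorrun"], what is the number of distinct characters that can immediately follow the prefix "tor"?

4

Follow the path "tor" to its node, then look at its outgoing edges.
Characters that immediately follow "tor" among the stored strings: {b, f, l, m}.
That node has 4 child edges.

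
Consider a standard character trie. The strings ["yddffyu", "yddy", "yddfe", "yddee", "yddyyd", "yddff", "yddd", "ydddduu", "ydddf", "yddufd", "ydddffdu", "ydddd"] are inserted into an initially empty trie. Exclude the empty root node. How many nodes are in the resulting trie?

Count nodes per top-level branch (shared prefixes stored once):
  'y'-branch (yddd, ydddd, ydddduu, ydddf, ydddffdu, yddee, yddfe, yddff, yddffyu, yddufd, yddy, yddyyd): 24 nodes
Sum: 24

24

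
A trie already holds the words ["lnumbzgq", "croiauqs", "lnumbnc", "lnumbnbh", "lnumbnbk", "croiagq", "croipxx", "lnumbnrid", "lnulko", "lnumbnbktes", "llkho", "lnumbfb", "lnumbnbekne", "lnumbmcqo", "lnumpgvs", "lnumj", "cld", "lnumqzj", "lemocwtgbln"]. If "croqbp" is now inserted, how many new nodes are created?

Walking "croqbp" from the root, the first 3 characters ("cro") follow existing edges; "q" is the first miss.
Each of the 3 remaining characters creates one node.

3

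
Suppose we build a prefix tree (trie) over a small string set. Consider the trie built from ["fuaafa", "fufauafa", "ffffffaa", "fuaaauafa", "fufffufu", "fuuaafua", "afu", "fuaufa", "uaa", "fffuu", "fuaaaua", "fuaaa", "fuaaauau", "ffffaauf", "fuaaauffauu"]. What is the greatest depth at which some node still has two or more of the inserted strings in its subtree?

Look for the deepest trie node that still has at least two words in its subtree.
"fuaaaua" and "fuaaauafa" agree on "fuaaaua" (7 characters) before diverging; nothing deeper is shared.
Longest shared-prefix length: 7

7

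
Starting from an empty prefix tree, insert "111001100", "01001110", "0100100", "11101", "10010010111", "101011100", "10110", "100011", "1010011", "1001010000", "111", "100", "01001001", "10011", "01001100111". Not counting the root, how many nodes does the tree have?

Trace insertions, counting only characters that open a new branch:
  "111001100" → 9 new (1, 1, 1, 0, 0, 1, 1, 0, 0)
  "01001110" → 8 new (0, 1, 0, 0, 1, 1, 1, 0)
  "0100100" → prefix "01001" already present; 2 new (0, 0)
  "11101" → prefix "1110" already present; 1 new (1)
  "10010010111" → prefix "1" already present; 10 new (0, 0, 1, 0, 0, 1, 0, 1, 1, 1)
  "101011100" → prefix "10" already present; 7 new (1, 0, 1, 1, 1, 0, 0)
  "10110" → prefix "101" already present; 2 new (1, 0)
  "100011" → prefix "100" already present; 3 new (0, 1, 1)
  "1010011" → prefix "1010" already present; 3 new (0, 1, 1)
  "1001010000" → prefix "10010" already present; 5 new (1, 0, 0, 0, 0)
  "111" → prefix "111" already present; 0 new (none)
  "100" → prefix "100" already present; 0 new (none)
  "01001001" → prefix "0100100" already present; 1 new (1)
  "10011" → prefix "1001" already present; 1 new (1)
  "01001100111" → prefix "010011" already present; 5 new (0, 0, 1, 1, 1)
Total nodes = 9 + 8 + 2 + 1 + 10 + 7 + 2 + 3 + 3 + 5 + 0 + 0 + 1 + 1 + 5 = 57

57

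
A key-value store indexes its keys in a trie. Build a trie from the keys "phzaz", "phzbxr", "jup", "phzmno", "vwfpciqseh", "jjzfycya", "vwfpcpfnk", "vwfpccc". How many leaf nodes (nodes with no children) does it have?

Leaves are exactly the stored words that no other stored word extends.
Those words: "jjzfycya", "jup", "phzaz", "phzbxr", "phzmno", "vwfpccc", "vwfpciqseh", "vwfpcpfnk"
Leaf count: 8

8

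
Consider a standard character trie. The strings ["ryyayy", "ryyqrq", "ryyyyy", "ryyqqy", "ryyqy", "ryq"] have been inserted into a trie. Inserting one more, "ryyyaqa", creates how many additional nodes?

"ryyy" is already a path in the trie; the remaining "aqa" must be added.
Each of the 3 remaining characters creates one node.

3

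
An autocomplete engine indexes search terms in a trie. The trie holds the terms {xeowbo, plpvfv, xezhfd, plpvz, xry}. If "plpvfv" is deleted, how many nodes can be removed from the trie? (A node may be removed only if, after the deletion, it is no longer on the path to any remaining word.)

2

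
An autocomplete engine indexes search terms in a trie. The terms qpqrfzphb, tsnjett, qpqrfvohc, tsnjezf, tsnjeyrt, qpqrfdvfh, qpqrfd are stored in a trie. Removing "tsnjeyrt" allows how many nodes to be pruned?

3

A node on "tsnjeyrt"'s path can go only if nothing else ends at it or branches off below it.
The suffix "yrt" (3 nodes) is used only by "tsnjeyrt"; the node for "tsnje" still has the child "t", so pruning stops there.
Nodes removed: 3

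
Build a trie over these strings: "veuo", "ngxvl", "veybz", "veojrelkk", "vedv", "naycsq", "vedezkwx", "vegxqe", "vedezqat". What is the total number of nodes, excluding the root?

Trace insertions, counting only characters that open a new branch:
  "veuo" → 4 new (v, e, u, o)
  "ngxvl" → 5 new (n, g, x, v, l)
  "veybz" → prefix "ve" already present; 3 new (y, b, z)
  "veojrelkk" → prefix "ve" already present; 7 new (o, j, r, e, l, k, k)
  "vedv" → prefix "ve" already present; 2 new (d, v)
  "naycsq" → prefix "n" already present; 5 new (a, y, c, s, q)
  "vedezkwx" → prefix "ved" already present; 5 new (e, z, k, w, x)
  "vegxqe" → prefix "ve" already present; 4 new (g, x, q, e)
  "vedezqat" → prefix "vedez" already present; 3 new (q, a, t)
Total nodes = 4 + 5 + 3 + 7 + 2 + 5 + 5 + 4 + 3 = 38

38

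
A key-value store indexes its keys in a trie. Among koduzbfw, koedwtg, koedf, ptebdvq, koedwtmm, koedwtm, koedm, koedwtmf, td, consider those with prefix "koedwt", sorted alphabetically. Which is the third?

koedwtmf

DFS of the "koedwt" subtree visits, in order: "koedwtg", "koedwtm", "koedwtmf", "koedwtmm"
Position 3: koedwtmf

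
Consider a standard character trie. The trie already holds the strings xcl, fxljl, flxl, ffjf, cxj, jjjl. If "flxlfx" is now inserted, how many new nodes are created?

Walking "flxlfx" from the root, the first 4 characters ("flxl") follow existing edges; "f" is the first miss.
New nodes needed: |"flxlfx"| − 4 = 6 − 4 = 2.

2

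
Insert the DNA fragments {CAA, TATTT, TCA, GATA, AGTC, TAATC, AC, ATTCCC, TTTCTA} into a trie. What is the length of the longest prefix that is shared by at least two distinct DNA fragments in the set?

Equivalently: take the maximum, over all pairs, of their longest common prefix length.
"TAATC" and "TATTT" agree on "TA" (2 characters) before diverging; nothing deeper is shared.
Longest shared-prefix length: 2

2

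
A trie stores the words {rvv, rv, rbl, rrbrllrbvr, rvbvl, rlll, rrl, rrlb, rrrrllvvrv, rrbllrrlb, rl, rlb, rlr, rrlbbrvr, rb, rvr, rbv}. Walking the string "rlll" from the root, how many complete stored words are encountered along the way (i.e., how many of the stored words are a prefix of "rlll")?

2

Walk "rlll" from the root; an end-of-word marker is hit whenever a stored word is a prefix of "rlll".
Prefixes of the query that are stored words: "rl", "rlll"
Count: 2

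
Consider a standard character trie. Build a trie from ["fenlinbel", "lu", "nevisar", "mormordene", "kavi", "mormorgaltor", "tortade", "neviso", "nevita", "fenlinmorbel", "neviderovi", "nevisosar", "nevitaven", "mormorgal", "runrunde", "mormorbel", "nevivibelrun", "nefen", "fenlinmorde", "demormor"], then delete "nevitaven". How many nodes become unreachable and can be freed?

3

Walk "nevitaven" from the leaf back toward the root, removing each node that no remaining word uses.
The suffix "ven" (3 nodes) is used only by "nevitaven"; "nevita" is itself a stored word, so pruning stops there.
Nodes removed: 3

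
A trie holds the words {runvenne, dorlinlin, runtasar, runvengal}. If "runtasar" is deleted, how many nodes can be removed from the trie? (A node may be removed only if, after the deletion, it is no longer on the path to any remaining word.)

5

Walk "runtasar" from the leaf back toward the root, removing each node that no remaining word uses.
The suffix "tasar" (5 nodes) is used only by "runtasar"; the node for "run" still has the child "v", so pruning stops there.
Nodes removed: 5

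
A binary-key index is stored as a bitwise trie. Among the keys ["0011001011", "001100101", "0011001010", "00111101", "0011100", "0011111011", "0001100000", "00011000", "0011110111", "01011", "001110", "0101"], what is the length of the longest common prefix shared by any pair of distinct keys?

9

Look for the deepest trie node that still has at least two words in its subtree.
e.g. "001100101" and "0011001010" share the prefix "001100101" of length 9; no pair shares a longer one.
Longest shared-prefix length: 9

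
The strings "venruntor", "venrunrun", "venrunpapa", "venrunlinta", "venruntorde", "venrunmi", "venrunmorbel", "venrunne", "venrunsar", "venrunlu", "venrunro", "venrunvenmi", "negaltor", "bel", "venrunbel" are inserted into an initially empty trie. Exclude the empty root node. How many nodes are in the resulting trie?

Trace insertions, counting only characters that open a new branch:
  "venruntor" → 9 new (v, e, n, r, u, n, t, o, r)
  "venrunrun" → prefix "venrun" already present; 3 new (r, u, n)
  "venrunpapa" → prefix "venrun" already present; 4 new (p, a, p, a)
  "venrunlinta" → prefix "venrun" already present; 5 new (l, i, n, t, a)
  "venruntorde" → prefix "venruntor" already present; 2 new (d, e)
  "venrunmi" → prefix "venrun" already present; 2 new (m, i)
  "venrunmorbel" → prefix "venrunm" already present; 5 new (o, r, b, e, l)
  "venrunne" → prefix "venrun" already present; 2 new (n, e)
  "venrunsar" → prefix "venrun" already present; 3 new (s, a, r)
  "venrunlu" → prefix "venrunl" already present; 1 new (u)
  "venrunro" → prefix "venrunr" already present; 1 new (o)
  "venrunvenmi" → prefix "venrun" already present; 5 new (v, e, n, m, i)
  "negaltor" → 8 new (n, e, g, a, l, t, o, r)
  "bel" → 3 new (b, e, l)
  "venrunbel" → prefix "venrun" already present; 3 new (b, e, l)
Total nodes = 9 + 3 + 4 + 5 + 2 + 2 + 5 + 2 + 3 + 1 + 1 + 5 + 8 + 3 + 3 = 56

56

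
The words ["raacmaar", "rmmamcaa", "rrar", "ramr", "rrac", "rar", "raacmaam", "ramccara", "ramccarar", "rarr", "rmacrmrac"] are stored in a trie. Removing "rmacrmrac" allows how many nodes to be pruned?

7

A node on "rmacrmrac"'s path can go only if nothing else ends at it or branches off below it.
The suffix "acrmrac" (7 nodes) is used only by "rmacrmrac"; the node for "rm" still has the child "m", so pruning stops there.
Nodes removed: 7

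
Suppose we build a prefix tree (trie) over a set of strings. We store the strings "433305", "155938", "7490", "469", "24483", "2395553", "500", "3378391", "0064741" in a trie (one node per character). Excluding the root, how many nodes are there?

Trace insertions, counting only characters that open a new branch:
  "433305" → 6 new (4, 3, 3, 3, 0, 5)
  "155938" → 6 new (1, 5, 5, 9, 3, 8)
  "7490" → 4 new (7, 4, 9, 0)
  "469" → prefix "4" already present; 2 new (6, 9)
  "24483" → 5 new (2, 4, 4, 8, 3)
  "2395553" → prefix "2" already present; 6 new (3, 9, 5, 5, 5, 3)
  "500" → 3 new (5, 0, 0)
  "3378391" → 7 new (3, 3, 7, 8, 3, 9, 1)
  "0064741" → 7 new (0, 0, 6, 4, 7, 4, 1)
Total nodes = 6 + 6 + 4 + 2 + 5 + 6 + 3 + 7 + 7 = 46

46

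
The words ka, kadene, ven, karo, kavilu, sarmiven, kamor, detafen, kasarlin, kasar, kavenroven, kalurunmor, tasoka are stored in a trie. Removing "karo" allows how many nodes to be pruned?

A node on "karo"'s path can go only if nothing else ends at it or branches off below it.
The suffix "ro" (2 nodes) is used only by "karo"; the node for "ka" still has the child "d", so pruning stops there.
Nodes removed: 2

2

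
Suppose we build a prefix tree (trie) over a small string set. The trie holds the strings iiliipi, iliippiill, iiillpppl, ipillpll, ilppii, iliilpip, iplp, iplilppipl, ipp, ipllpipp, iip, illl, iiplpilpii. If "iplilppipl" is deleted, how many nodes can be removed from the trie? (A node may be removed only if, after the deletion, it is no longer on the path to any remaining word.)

7

After clearing the end-marker at "iplilppipl", prune upward until reaching a node still needed by another word.
The suffix "ilppipl" (7 nodes) is used only by "iplilppipl"; the node for "ipl" still has the child "p", so pruning stops there.
Nodes removed: 7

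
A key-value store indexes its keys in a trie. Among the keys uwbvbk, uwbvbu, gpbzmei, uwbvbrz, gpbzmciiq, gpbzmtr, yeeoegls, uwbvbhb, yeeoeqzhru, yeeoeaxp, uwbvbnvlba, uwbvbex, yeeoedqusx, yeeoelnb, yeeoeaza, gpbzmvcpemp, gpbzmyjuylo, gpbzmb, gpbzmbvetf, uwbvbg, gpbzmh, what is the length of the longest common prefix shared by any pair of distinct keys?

6

The deepest shared node is where two words last agree before diverging.
"gpbzmb" and "gpbzmbvetf" agree on "gpbzmb" (6 characters) before diverging; nothing deeper is shared.
Longest shared-prefix length: 6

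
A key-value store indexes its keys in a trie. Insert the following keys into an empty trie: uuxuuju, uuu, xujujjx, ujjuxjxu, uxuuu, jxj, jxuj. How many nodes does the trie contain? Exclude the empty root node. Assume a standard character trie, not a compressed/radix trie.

Count nodes per top-level branch (shared prefixes stored once):
  'j'-branch (jxj, jxuj): 5 nodes
  'u'-branch (ujjuxjxu, uuu, uuxuuju, uxuuu): 19 nodes
  'x'-branch (xujujjx): 7 nodes
Sum: 31

31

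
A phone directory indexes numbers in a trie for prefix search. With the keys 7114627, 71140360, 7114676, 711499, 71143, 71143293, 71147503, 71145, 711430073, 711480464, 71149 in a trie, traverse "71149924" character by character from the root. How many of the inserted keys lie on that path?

2

Traverse "71149924" character by character; count nodes along the way that are marked as word ends.
Prefixes of the query that are stored words: "71149", "711499"
Count: 2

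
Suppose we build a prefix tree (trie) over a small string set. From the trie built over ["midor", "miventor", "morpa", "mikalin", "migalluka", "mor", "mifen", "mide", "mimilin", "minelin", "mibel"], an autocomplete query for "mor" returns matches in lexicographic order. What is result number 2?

morpa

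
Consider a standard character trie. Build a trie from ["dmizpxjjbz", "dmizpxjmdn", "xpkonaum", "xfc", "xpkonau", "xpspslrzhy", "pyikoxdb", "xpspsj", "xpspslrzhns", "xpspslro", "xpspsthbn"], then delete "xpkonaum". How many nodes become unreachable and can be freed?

After clearing the end-marker at "xpkonaum", prune upward until reaching a node still needed by another word.
The suffix "m" (1 node) is used only by "xpkonaum"; "xpkonau" is itself a stored word, so pruning stops there.
Nodes removed: 1

1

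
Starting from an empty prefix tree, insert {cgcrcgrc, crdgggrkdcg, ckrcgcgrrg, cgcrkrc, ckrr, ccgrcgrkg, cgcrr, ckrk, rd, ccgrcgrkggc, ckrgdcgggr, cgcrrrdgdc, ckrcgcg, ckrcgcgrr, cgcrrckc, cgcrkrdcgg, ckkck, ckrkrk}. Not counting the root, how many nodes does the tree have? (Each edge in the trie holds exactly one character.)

69

Count nodes per top-level branch (shared prefixes stored once):
  'c'-branch (ccgrcgrkg, ccgrcgrkggc, cgcrcgrc, cgcrkrc, cgcrkrdcgg, cgcrr, cgcrrckc, cgcrrrdgdc, ckkck, ckrcgcg, ckrcgcgrr, ckrcgcgrrg, ckrgdcgggr, ckrk, ckrkrk, ckrr, crdgggrkdcg): 67 nodes
  'r'-branch (rd): 2 nodes
Sum: 69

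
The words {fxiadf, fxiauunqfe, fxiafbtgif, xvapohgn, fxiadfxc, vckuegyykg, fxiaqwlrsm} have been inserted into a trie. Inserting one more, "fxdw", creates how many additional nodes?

2

Walking "fxdw" from the root, the first 2 characters ("fx") follow existing edges; "d" is the first miss.
Each of the 2 remaining characters creates one node.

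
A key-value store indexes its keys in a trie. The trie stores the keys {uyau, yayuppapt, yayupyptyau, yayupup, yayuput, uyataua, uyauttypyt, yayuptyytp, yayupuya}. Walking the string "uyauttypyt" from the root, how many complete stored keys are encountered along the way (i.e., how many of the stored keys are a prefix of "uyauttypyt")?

Walk "uyauttypyt" from the root; an end-of-word marker is hit whenever a stored word is a prefix of "uyauttypyt".
Prefixes of the query that are stored words: "uyau", "uyauttypyt"
Count: 2

2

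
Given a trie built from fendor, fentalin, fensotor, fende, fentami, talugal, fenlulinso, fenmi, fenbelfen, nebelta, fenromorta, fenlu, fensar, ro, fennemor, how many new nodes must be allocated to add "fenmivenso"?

Walking "fenmivenso" from the root, the first 5 characters ("fenmi") follow existing edges; "v" is the first miss.
New nodes needed: |"fenmivenso"| − 5 = 10 − 5 = 5.

5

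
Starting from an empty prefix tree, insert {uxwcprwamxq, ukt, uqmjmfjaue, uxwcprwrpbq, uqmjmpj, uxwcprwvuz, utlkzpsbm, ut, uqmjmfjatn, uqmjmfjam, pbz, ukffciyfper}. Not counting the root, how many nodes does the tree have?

For each word, the new-node count is its length minus the longest prefix already in the trie:
  "uxwcprwamxq" → 11 new (u, x, w, c, p, r, w, a, m, x, q)
  "ukt" → prefix "u" already present; 2 new (k, t)
  "uqmjmfjaue" → prefix "u" already present; 9 new (q, m, j, m, f, j, a, u, e)
  "uxwcprwrpbq" → prefix "uxwcprw" already present; 4 new (r, p, b, q)
  "uqmjmpj" → prefix "uqmjm" already present; 2 new (p, j)
  "uxwcprwvuz" → prefix "uxwcprw" already present; 3 new (v, u, z)
  "utlkzpsbm" → prefix "u" already present; 8 new (t, l, k, z, p, s, b, m)
  "ut" → prefix "ut" already present; 0 new (none)
  "uqmjmfjatn" → prefix "uqmjmfja" already present; 2 new (t, n)
  "uqmjmfjam" → prefix "uqmjmfja" already present; 1 new (m)
  "pbz" → 3 new (p, b, z)
  "ukffciyfper" → prefix "uk" already present; 9 new (f, f, c, i, y, f, p, e, r)
Total nodes = 11 + 2 + 9 + 4 + 2 + 3 + 8 + 0 + 2 + 1 + 3 + 9 = 54

54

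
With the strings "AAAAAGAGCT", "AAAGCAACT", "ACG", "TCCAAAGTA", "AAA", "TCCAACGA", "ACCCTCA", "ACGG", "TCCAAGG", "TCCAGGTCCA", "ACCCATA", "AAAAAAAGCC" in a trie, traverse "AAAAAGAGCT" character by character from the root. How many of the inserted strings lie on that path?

2

Traverse "AAAAAGAGCT" character by character; count nodes along the way that are marked as word ends.
Prefixes of the query that are stored words: "AAA", "AAAAAGAGCT"
Count: 2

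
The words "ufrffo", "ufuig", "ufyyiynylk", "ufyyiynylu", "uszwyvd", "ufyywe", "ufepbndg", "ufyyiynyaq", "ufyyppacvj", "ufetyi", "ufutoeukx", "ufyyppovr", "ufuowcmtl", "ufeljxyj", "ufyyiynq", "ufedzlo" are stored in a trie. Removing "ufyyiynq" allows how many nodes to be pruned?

After clearing the end-marker at "ufyyiynq", prune upward until reaching a node still needed by another word.
The suffix "q" (1 node) is used only by "ufyyiynq"; the node for "ufyyiyn" still has the child "y", so pruning stops there.
Nodes removed: 1

1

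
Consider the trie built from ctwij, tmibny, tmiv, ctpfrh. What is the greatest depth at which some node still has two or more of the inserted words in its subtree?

The deepest shared node is where two words last agree before diverging.
e.g. "tmibny" and "tmiv" share the prefix "tmi" of length 3; no pair shares a longer one.
Longest shared-prefix length: 3

3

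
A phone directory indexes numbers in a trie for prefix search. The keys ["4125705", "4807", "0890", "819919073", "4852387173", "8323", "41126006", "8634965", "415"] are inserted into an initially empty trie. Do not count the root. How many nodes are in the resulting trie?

Count nodes per top-level branch (shared prefixes stored once):
  '0'-branch (0890): 4 nodes
  '4'-branch (41126006, 4125705, 415, 4807, 4852387173): 25 nodes
  '8'-branch (819919073, 8323, 8634965): 18 nodes
Sum: 47

47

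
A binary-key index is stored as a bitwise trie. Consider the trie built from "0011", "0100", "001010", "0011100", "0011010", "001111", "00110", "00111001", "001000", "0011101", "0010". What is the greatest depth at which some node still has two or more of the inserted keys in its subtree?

7

The deepest shared node is where two words last agree before diverging.
e.g. "0011100" and "00111001" share the prefix "0011100" of length 7; no pair shares a longer one.
Longest shared-prefix length: 7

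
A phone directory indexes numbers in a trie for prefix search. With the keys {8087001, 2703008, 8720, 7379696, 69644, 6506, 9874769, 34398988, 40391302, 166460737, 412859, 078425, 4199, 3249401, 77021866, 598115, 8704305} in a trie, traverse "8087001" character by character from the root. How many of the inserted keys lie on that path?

Check each prefix of "8087001" against the stored set — each match is an end-marker on the path.
Prefixes of the query that are stored words: "8087001"
Count: 1

1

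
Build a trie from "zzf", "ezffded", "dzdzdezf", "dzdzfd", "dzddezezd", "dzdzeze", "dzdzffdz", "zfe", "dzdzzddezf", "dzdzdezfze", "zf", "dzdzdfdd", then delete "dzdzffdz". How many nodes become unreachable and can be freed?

3

A node on "dzdzffdz"'s path can go only if nothing else ends at it or branches off below it.
The suffix "fdz" (3 nodes) is used only by "dzdzffdz"; the node for "dzdzf" still has the child "d", so pruning stops there.
Nodes removed: 3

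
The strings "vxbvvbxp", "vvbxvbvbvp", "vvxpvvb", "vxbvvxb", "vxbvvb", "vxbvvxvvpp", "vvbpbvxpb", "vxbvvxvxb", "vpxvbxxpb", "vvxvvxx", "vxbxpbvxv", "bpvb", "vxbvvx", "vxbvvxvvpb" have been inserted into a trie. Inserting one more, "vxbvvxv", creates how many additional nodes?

0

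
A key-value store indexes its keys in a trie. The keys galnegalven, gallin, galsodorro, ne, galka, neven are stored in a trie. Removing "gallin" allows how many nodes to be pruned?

3

A node on "gallin"'s path can go only if nothing else ends at it or branches off below it.
The suffix "lin" (3 nodes) is used only by "gallin"; the node for "gal" still has the child "n", so pruning stops there.
Nodes removed: 3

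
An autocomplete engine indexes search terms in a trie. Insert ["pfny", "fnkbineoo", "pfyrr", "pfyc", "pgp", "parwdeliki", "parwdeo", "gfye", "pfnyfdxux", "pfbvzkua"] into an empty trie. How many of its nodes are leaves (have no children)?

A leaf is a node with no children — equivalently, the end of a word that is not a proper prefix of any other stored word.
Those words: "fnkbineoo", "gfye", "parwdeliki", "parwdeo", "pfbvzkua", "pfnyfdxux", "pfyc", "pfyrr", "pgp"
Leaf count: 9

9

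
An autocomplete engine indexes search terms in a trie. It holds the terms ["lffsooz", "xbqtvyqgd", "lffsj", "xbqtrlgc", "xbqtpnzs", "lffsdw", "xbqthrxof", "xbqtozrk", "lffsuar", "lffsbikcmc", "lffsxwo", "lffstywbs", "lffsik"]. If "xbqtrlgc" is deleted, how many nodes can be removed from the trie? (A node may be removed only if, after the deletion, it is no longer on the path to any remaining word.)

A node on "xbqtrlgc"'s path can go only if nothing else ends at it or branches off below it.
The suffix "rlgc" (4 nodes) is used only by "xbqtrlgc"; the node for "xbqt" still has the child "v", so pruning stops there.
Nodes removed: 4

4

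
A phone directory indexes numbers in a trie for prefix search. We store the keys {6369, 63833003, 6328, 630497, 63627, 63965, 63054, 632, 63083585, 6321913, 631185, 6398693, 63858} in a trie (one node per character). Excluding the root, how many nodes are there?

Trace insertions, counting only characters that open a new branch:
  "6369" → 4 new (6, 3, 6, 9)
  "63833003" → prefix "63" already present; 6 new (8, 3, 3, 0, 0, 3)
  "6328" → prefix "63" already present; 2 new (2, 8)
  "630497" → prefix "63" already present; 4 new (0, 4, 9, 7)
  "63627" → prefix "636" already present; 2 new (2, 7)
  "63965" → prefix "63" already present; 3 new (9, 6, 5)
  "63054" → prefix "630" already present; 2 new (5, 4)
  "632" → prefix "632" already present; 0 new (none)
  "63083585" → prefix "630" already present; 5 new (8, 3, 5, 8, 5)
  "6321913" → prefix "632" already present; 4 new (1, 9, 1, 3)
  "631185" → prefix "63" already present; 4 new (1, 1, 8, 5)
  "6398693" → prefix "639" already present; 4 new (8, 6, 9, 3)
  "63858" → prefix "638" already present; 2 new (5, 8)
Total nodes = 4 + 6 + 2 + 4 + 2 + 3 + 2 + 0 + 5 + 4 + 4 + 4 + 2 = 42

42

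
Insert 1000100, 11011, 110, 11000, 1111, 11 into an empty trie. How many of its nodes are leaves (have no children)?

4

Leaves are exactly the stored words that no other stored word extends.
Those words: "1000100", "11000", "11011", "1111"
Leaf count: 4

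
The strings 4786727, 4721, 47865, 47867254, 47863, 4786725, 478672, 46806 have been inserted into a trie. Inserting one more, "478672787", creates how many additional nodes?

2

The longest prefix of "478672787" already in the trie is "4786727" (length 7).
So 9 − 7 = 2 new nodes.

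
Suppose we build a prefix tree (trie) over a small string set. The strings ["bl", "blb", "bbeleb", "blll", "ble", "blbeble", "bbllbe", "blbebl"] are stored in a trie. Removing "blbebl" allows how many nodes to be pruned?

0

A node on "blbebl"'s path can go only if nothing else ends at it or branches off below it.
Every node on "blbebl" is still needed (e.g. by "blbeble"), so nothing is freed.
Nodes removed: 0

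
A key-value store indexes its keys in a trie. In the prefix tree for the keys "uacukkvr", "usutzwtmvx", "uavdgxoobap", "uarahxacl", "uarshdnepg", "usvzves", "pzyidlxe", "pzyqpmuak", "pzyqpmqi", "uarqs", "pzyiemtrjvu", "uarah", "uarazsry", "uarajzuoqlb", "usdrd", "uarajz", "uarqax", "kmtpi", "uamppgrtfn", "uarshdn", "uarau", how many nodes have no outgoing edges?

A leaf is a node with no children — equivalently, the end of a word that is not a proper prefix of any other stored word.
Those words: "kmtpi", "pzyidlxe", "pzyiemtrjvu", "pzyqpmqi", "pzyqpmuak", "uacukkvr", "uamppgrtfn", "uarahxacl", "uarajzuoqlb", "uarau", "uarazsry", "uarqax", "uarqs", "uarshdnepg", "uavdgxoobap", "usdrd", "usutzwtmvx", "usvzves"
Leaf count: 18

18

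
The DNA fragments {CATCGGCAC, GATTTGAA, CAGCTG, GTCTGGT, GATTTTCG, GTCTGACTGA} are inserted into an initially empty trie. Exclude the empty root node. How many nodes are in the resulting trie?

Trace insertions, counting only characters that open a new branch:
  "CATCGGCAC" → 9 new (C, A, T, C, G, G, C, A, C)
  "GATTTGAA" → 8 new (G, A, T, T, T, G, A, A)
  "CAGCTG" → prefix "CA" already present; 4 new (G, C, T, G)
  "GTCTGGT" → prefix "G" already present; 6 new (T, C, T, G, G, T)
  "GATTTTCG" → prefix "GATTT" already present; 3 new (T, C, G)
  "GTCTGACTGA" → prefix "GTCTG" already present; 5 new (A, C, T, G, A)
Total nodes = 9 + 8 + 4 + 6 + 3 + 5 = 35

35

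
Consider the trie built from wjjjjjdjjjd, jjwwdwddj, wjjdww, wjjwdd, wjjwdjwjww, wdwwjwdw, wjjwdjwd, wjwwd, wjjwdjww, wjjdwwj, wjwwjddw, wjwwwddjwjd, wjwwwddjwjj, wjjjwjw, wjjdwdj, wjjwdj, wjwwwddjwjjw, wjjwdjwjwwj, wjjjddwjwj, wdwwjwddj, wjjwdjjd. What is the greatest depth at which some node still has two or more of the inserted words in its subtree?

11

Equivalently: take the maximum, over all pairs, of their longest common prefix length.
"wjwwwddjwjj" and "wjwwwddjwjjw" agree on "wjwwwddjwjj" (11 characters) before diverging; nothing deeper is shared.
Longest shared-prefix length: 11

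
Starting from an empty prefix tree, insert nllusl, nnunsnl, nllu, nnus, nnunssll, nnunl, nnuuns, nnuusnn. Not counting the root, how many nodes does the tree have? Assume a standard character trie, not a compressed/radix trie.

Trace insertions, counting only characters that open a new branch:
  "nllusl" → 6 new (n, l, l, u, s, l)
  "nnunsnl" → prefix "n" already present; 6 new (n, u, n, s, n, l)
  "nllu" → prefix "nllu" already present; 0 new (none)
  "nnus" → prefix "nnu" already present; 1 new (s)
  "nnunssll" → prefix "nnuns" already present; 3 new (s, l, l)
  "nnunl" → prefix "nnun" already present; 1 new (l)
  "nnuuns" → prefix "nnu" already present; 3 new (u, n, s)
  "nnuusnn" → prefix "nnuu" already present; 3 new (s, n, n)
Total nodes = 6 + 6 + 0 + 1 + 3 + 1 + 3 + 3 = 23

23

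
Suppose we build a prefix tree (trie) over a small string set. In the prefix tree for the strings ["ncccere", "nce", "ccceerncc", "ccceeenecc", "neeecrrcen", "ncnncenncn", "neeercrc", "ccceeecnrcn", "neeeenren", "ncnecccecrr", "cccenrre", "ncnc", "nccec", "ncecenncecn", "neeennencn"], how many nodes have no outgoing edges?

Leaves are exactly the stored words that no other stored word extends.
Those words: "ccceeecnrcn", "ccceeenecc", "ccceerncc", "cccenrre", "ncccere", "nccec", "ncecenncecn", "ncnc", "ncnecccecrr", "ncnncenncn", "neeecrrcen", "neeeenren", "neeennencn", "neeercrc"
Leaf count: 14

14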